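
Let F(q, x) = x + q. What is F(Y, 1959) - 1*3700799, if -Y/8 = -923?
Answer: -3691456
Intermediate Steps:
Y = 7384 (Y = -8*(-923) = 7384)
F(q, x) = q + x
F(Y, 1959) - 1*3700799 = (7384 + 1959) - 1*3700799 = 9343 - 3700799 = -3691456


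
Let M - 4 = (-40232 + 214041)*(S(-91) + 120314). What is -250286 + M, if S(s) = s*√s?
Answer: 20911405744 - 15816619*I*√91 ≈ 2.0911e+10 - 1.5088e+8*I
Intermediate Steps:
S(s) = s^(3/2)
M = 20911656030 - 15816619*I*√91 (M = 4 + (-40232 + 214041)*((-91)^(3/2) + 120314) = 4 + 173809*(-91*I*√91 + 120314) = 4 + 173809*(120314 - 91*I*√91) = 4 + (20911656026 - 15816619*I*√91) = 20911656030 - 15816619*I*√91 ≈ 2.0912e+10 - 1.5088e+8*I)
-250286 + M = -250286 + (20911656030 - 15816619*I*√91) = 20911405744 - 15816619*I*√91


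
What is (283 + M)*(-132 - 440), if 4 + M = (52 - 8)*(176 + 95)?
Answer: -6980116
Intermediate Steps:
M = 11920 (M = -4 + (52 - 8)*(176 + 95) = -4 + 44*271 = -4 + 11924 = 11920)
(283 + M)*(-132 - 440) = (283 + 11920)*(-132 - 440) = 12203*(-572) = -6980116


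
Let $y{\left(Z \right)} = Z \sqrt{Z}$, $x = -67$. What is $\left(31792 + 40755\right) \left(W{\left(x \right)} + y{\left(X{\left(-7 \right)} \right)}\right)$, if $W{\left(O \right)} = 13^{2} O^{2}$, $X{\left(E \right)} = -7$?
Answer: $55037128627 - 507829 i \sqrt{7} \approx 5.5037 \cdot 10^{10} - 1.3436 \cdot 10^{6} i$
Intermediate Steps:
$y{\left(Z \right)} = Z^{\frac{3}{2}}$
$W{\left(O \right)} = 169 O^{2}$
$\left(31792 + 40755\right) \left(W{\left(x \right)} + y{\left(X{\left(-7 \right)} \right)}\right) = \left(31792 + 40755\right) \left(169 \left(-67\right)^{2} + \left(-7\right)^{\frac{3}{2}}\right) = 72547 \left(169 \cdot 4489 - 7 i \sqrt{7}\right) = 72547 \left(758641 - 7 i \sqrt{7}\right) = 55037128627 - 507829 i \sqrt{7}$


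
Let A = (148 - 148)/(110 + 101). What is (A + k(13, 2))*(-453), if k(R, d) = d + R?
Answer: -6795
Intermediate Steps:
k(R, d) = R + d
A = 0 (A = 0/211 = 0*(1/211) = 0)
(A + k(13, 2))*(-453) = (0 + (13 + 2))*(-453) = (0 + 15)*(-453) = 15*(-453) = -6795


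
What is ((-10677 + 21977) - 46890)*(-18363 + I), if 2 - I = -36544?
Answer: -647132970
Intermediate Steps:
I = 36546 (I = 2 - 1*(-36544) = 2 + 36544 = 36546)
((-10677 + 21977) - 46890)*(-18363 + I) = ((-10677 + 21977) - 46890)*(-18363 + 36546) = (11300 - 46890)*18183 = -35590*18183 = -647132970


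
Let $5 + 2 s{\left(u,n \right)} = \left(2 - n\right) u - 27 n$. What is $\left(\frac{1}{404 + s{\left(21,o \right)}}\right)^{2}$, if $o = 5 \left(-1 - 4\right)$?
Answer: $\frac{4}{4182025} \approx 9.5647 \cdot 10^{-7}$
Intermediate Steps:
$o = -25$ ($o = 5 \left(-5\right) = -25$)
$s{\left(u,n \right)} = - \frac{5}{2} - \frac{27 n}{2} + \frac{u \left(2 - n\right)}{2}$ ($s{\left(u,n \right)} = - \frac{5}{2} + \frac{\left(2 - n\right) u - 27 n}{2} = - \frac{5}{2} + \frac{u \left(2 - n\right) - 27 n}{2} = - \frac{5}{2} + \frac{- 27 n + u \left(2 - n\right)}{2} = - \frac{5}{2} - \left(\frac{27 n}{2} - \frac{u \left(2 - n\right)}{2}\right) = - \frac{5}{2} - \frac{27 n}{2} + \frac{u \left(2 - n\right)}{2}$)
$\left(\frac{1}{404 + s{\left(21,o \right)}}\right)^{2} = \left(\frac{1}{404 - \left(-356 - \frac{525}{2}\right)}\right)^{2} = \left(\frac{1}{404 + \left(- \frac{5}{2} + 21 + \frac{675}{2} + \frac{525}{2}\right)}\right)^{2} = \left(\frac{1}{404 + \frac{1237}{2}}\right)^{2} = \left(\frac{1}{\frac{2045}{2}}\right)^{2} = \left(\frac{2}{2045}\right)^{2} = \frac{4}{4182025}$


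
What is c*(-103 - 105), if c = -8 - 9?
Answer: 3536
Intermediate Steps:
c = -17
c*(-103 - 105) = -17*(-103 - 105) = -17*(-208) = 3536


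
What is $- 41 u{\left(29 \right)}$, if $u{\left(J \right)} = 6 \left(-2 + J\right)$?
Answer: $-6642$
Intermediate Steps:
$u{\left(J \right)} = -12 + 6 J$
$- 41 u{\left(29 \right)} = - 41 \left(-12 + 6 \cdot 29\right) = - 41 \left(-12 + 174\right) = \left(-41\right) 162 = -6642$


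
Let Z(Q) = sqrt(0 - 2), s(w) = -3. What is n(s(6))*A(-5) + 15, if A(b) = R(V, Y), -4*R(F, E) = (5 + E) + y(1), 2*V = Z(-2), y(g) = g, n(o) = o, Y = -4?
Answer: 33/2 ≈ 16.500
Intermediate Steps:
Z(Q) = I*sqrt(2) (Z(Q) = sqrt(-2) = I*sqrt(2))
V = I*sqrt(2)/2 (V = (I*sqrt(2))/2 = I*sqrt(2)/2 ≈ 0.70711*I)
R(F, E) = -3/2 - E/4 (R(F, E) = -((5 + E) + 1)/4 = -(6 + E)/4 = -3/2 - E/4)
A(b) = -1/2 (A(b) = -3/2 - 1/4*(-4) = -3/2 + 1 = -1/2)
n(s(6))*A(-5) + 15 = -3*(-1/2) + 15 = 3/2 + 15 = 33/2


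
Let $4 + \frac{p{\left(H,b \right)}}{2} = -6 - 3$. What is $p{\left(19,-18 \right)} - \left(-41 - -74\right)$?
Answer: $-59$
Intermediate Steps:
$p{\left(H,b \right)} = -26$ ($p{\left(H,b \right)} = -8 + 2 \left(-6 - 3\right) = -8 + 2 \left(-9\right) = -8 - 18 = -26$)
$p{\left(19,-18 \right)} - \left(-41 - -74\right) = -26 - \left(-41 - -74\right) = -26 - \left(-41 + 74\right) = -26 - 33 = -59$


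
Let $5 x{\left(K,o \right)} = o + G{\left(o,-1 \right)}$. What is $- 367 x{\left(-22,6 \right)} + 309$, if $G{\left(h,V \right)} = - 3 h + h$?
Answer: $\frac{3747}{5} \approx 749.4$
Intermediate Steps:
$G{\left(h,V \right)} = - 2 h$
$x{\left(K,o \right)} = - \frac{o}{5}$ ($x{\left(K,o \right)} = \frac{o - 2 o}{5} = \frac{\left(-1\right) o}{5} = - \frac{o}{5}$)
$- 367 x{\left(-22,6 \right)} + 309 = - 367 \left(\left(- \frac{1}{5}\right) 6\right) + 309 = \left(-367\right) \left(- \frac{6}{5}\right) + 309 = \frac{2202}{5} + 309 = \frac{3747}{5}$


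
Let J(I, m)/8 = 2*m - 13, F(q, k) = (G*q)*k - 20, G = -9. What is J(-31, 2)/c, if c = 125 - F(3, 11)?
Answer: -36/221 ≈ -0.16290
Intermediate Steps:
F(q, k) = -20 - 9*k*q (F(q, k) = (-9*q)*k - 20 = -9*k*q - 20 = -20 - 9*k*q)
J(I, m) = -104 + 16*m (J(I, m) = 8*(2*m - 13) = 8*(-13 + 2*m) = -104 + 16*m)
c = 442 (c = 125 - (-20 - 9*11*3) = 125 - (-20 - 297) = 125 - 1*(-317) = 125 + 317 = 442)
J(-31, 2)/c = (-104 + 16*2)/442 = (-104 + 32)*(1/442) = -72*1/442 = -36/221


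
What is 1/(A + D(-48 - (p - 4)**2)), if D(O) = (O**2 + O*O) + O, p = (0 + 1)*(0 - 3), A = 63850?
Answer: 1/82571 ≈ 1.2111e-5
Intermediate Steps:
p = -3 (p = 1*(-3) = -3)
D(O) = O + 2*O**2 (D(O) = (O**2 + O**2) + O = 2*O**2 + O = O + 2*O**2)
1/(A + D(-48 - (p - 4)**2)) = 1/(63850 + (-48 - (-3 - 4)**2)*(1 + 2*(-48 - (-3 - 4)**2))) = 1/(63850 + (-48 - 1*(-7)**2)*(1 + 2*(-48 - 1*(-7)**2))) = 1/(63850 + (-48 - 1*49)*(1 + 2*(-48 - 1*49))) = 1/(63850 + (-48 - 49)*(1 + 2*(-48 - 49))) = 1/(63850 - 97*(1 + 2*(-97))) = 1/(63850 - 97*(1 - 194)) = 1/(63850 - 97*(-193)) = 1/(63850 + 18721) = 1/82571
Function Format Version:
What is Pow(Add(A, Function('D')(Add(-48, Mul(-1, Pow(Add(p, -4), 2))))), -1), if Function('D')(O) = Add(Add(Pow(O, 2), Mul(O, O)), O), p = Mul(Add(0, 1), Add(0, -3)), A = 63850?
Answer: Rational(1, 82571) ≈ 1.2111e-5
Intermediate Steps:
p = -3 (p = Mul(1, -3) = -3)
Function('D')(O) = Add(O, Mul(2, Pow(O, 2))) (Function('D')(O) = Add(Add(Pow(O, 2), Pow(O, 2)), O) = Add(Mul(2, Pow(O, 2)), O) = Add(O, Mul(2, Pow(O, 2))))
Pow(Add(A, Function('D')(Add(-48, Mul(-1, Pow(Add(p, -4), 2))))), -1) = Pow(Add(63850, Mul(Add(-48, Mul(-1, Pow(Add(-3, -4), 2))), Add(1, Mul(2, Add(-48, Mul(-1, Pow(Add(-3, -4), 2))))))), -1) = Pow(Add(63850, Mul(Add(-48, Mul(-1, Pow(-7, 2))), Add(1, Mul(2, Add(-48, Mul(-1, Pow(-7, 2))))))), -1) = Pow(Add(63850, Mul(Add(-48, Mul(-1, 49)), Add(1, Mul(2, Add(-48, Mul(-1, 49)))))), -1) = Pow(Add(63850, Mul(Add(-48, -49), Add(1, Mul(2, Add(-48, -49))))), -1) = Pow(Add(63850, Mul(-97, Add(1, Mul(2, -97)))), -1) = Pow(Add(63850, Mul(-97, Add(1, -194))), -1) = Pow(Add(63850, Mul(-97, -193)), -1) = Pow(Add(63850, 18721), -1) = Pow(82571, -1) = Rational(1, 82571)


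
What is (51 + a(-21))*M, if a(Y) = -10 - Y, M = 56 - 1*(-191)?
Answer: 15314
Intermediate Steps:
M = 247 (M = 56 + 191 = 247)
(51 + a(-21))*M = (51 + (-10 - 1*(-21)))*247 = (51 + (-10 + 21))*247 = (51 + 11)*247 = 62*247 = 15314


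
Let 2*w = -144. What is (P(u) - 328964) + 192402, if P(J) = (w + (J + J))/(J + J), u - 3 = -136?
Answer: -18162577/133 ≈ -1.3656e+5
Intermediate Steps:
w = -72 (w = (½)*(-144) = -72)
u = -133 (u = 3 - 136 = -133)
P(J) = (-72 + 2*J)/(2*J) (P(J) = (-72 + (J + J))/(J + J) = (-72 + 2*J)/((2*J)) = (-72 + 2*J)*(1/(2*J)) = (-72 + 2*J)/(2*J))
(P(u) - 328964) + 192402 = ((-36 - 133)/(-133) - 328964) + 192402 = (-1/133*(-169) - 328964) + 192402 = (169/133 - 328964) + 192402 = -43752043/133 + 192402 = -18162577/133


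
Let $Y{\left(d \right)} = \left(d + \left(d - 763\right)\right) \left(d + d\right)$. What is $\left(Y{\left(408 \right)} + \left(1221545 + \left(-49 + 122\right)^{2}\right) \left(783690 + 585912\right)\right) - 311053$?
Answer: $1680328816343$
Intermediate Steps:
$Y{\left(d \right)} = 2 d \left(-763 + 2 d\right)$ ($Y{\left(d \right)} = \left(d + \left(-763 + d\right)\right) 2 d = \left(-763 + 2 d\right) 2 d = 2 d \left(-763 + 2 d\right)$)
$\left(Y{\left(408 \right)} + \left(1221545 + \left(-49 + 122\right)^{2}\right) \left(783690 + 585912\right)\right) - 311053 = \left(2 \cdot 408 \left(-763 + 2 \cdot 408\right) + \left(1221545 + \left(-49 + 122\right)^{2}\right) \left(783690 + 585912\right)\right) - 311053 = \left(2 \cdot 408 \left(-763 + 816\right) + \left(1221545 + 73^{2}\right) 1369602\right) - 311053 = \left(2 \cdot 408 \cdot 53 + \left(1221545 + 5329\right) 1369602\right) - 311053 = \left(43248 + 1226874 \cdot 1369602\right) - 311053 = \left(43248 + 1680329084148\right) - 311053 = 1680329127396 - 311053 = 1680328816343$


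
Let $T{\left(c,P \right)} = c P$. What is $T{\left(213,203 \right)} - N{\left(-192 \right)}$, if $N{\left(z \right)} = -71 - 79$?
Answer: $43389$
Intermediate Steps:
$N{\left(z \right)} = -150$ ($N{\left(z \right)} = -71 - 79 = -150$)
$T{\left(c,P \right)} = P c$
$T{\left(213,203 \right)} - N{\left(-192 \right)} = 203 \cdot 213 - -150 = 43239 + 150 = 43389$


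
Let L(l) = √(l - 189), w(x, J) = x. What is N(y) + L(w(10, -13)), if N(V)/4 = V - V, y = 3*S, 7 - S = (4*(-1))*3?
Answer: I*√179 ≈ 13.379*I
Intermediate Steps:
S = 19 (S = 7 - 4*(-1)*3 = 7 - (-4)*3 = 7 - 1*(-12) = 7 + 12 = 19)
y = 57 (y = 3*19 = 57)
N(V) = 0 (N(V) = 4*(V - V) = 4*0 = 0)
L(l) = √(-189 + l)
N(y) + L(w(10, -13)) = 0 + √(-189 + 10) = 0 + √(-179) = 0 + I*√179 = I*√179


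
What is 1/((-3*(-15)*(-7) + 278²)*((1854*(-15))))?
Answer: -1/2140507890 ≈ -4.6718e-10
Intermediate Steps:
1/((-3*(-15)*(-7) + 278²)*((1854*(-15)))) = 1/((45*(-7) + 77284)*(-27810)) = -1/27810/(-315 + 77284) = -1/27810/76969 = (1/76969)*(-1/27810) = -1/2140507890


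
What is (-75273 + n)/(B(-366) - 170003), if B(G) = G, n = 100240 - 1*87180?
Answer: 62213/170369 ≈ 0.36517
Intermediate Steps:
n = 13060 (n = 100240 - 87180 = 13060)
(-75273 + n)/(B(-366) - 170003) = (-75273 + 13060)/(-366 - 170003) = -62213/(-170369) = -62213*(-1/170369) = 62213/170369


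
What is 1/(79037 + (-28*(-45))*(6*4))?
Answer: 1/109277 ≈ 9.1511e-6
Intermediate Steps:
1/(79037 + (-28*(-45))*(6*4)) = 1/(79037 + 1260*24) = 1/(79037 + 30240) = 1/109277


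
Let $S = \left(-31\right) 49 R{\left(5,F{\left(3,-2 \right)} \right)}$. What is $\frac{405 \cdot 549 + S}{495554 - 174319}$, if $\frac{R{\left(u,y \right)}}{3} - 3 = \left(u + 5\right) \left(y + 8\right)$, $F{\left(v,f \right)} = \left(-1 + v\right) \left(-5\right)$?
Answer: $\frac{299814}{321235} \approx 0.93332$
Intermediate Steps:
$F{\left(v,f \right)} = 5 - 5 v$
$R{\left(u,y \right)} = 9 + 3 \left(5 + u\right) \left(8 + y\right)$ ($R{\left(u,y \right)} = 9 + 3 \left(u + 5\right) \left(y + 8\right) = 9 + 3 \left(5 + u\right) \left(8 + y\right)$)
$S = 77469$ ($S = \left(-31\right) 49 \left(129 + 15 \left(5 - 15\right) + 24 \cdot 5 + 3 \cdot 5 \left(5 - 15\right)\right) = - 1519 \left(129 + 15 \left(5 - 15\right) + 120 + 3 \cdot 5 \left(5 - 15\right)\right) = - 1519 \left(129 + 15 \left(-10\right) + 120 + 3 \cdot 5 \left(-10\right)\right) = - 1519 \left(129 - 150 + 120 - 150\right) = \left(-1519\right) \left(-51\right) = 77469$)
$\frac{405 \cdot 549 + S}{495554 - 174319} = \frac{405 \cdot 549 + 77469}{495554 - 174319} = \frac{222345 + 77469}{321235} = 299814 \cdot \frac{1}{321235} = \frac{299814}{321235}$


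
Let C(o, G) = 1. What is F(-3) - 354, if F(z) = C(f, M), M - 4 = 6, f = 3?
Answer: -353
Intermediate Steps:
M = 10 (M = 4 + 6 = 10)
F(z) = 1
F(-3) - 354 = 1 - 354 = -353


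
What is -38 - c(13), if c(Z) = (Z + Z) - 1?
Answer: -63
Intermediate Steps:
c(Z) = -1 + 2*Z (c(Z) = 2*Z - 1 = -1 + 2*Z)
-38 - c(13) = -38 - (-1 + 2*13) = -38 - (-1 + 26) = -38 - 1*25 = -38 - 25 = -63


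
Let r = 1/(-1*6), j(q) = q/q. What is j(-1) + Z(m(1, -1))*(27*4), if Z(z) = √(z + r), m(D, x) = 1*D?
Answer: 1 + 18*√30 ≈ 99.590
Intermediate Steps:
m(D, x) = D
j(q) = 1
r = -⅙ (r = 1/(-6) = -⅙ ≈ -0.16667)
Z(z) = √(-⅙ + z) (Z(z) = √(z - ⅙) = √(-⅙ + z))
j(-1) + Z(m(1, -1))*(27*4) = 1 + (√(-6 + 36*1)/6)*(27*4) = 1 + (√(-6 + 36)/6)*108 = 1 + (√30/6)*108 = 1 + 18*√30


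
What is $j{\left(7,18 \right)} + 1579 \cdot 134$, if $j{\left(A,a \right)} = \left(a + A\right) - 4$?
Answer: $211607$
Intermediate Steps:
$j{\left(A,a \right)} = -4 + A + a$ ($j{\left(A,a \right)} = \left(A + a\right) - 4 = -4 + A + a$)
$j{\left(7,18 \right)} + 1579 \cdot 134 = \left(-4 + 7 + 18\right) + 1579 \cdot 134 = 21 + 211586 = 211607$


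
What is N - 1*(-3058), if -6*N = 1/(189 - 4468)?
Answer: 78511093/25674 ≈ 3058.0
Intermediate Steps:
N = 1/25674 (N = -1/(6*(189 - 4468)) = -1/6/(-4279) = -1/6*(-1/4279) = 1/25674 ≈ 3.8950e-5)
N - 1*(-3058) = 1/25674 - 1*(-3058) = 1/25674 + 3058 = 78511093/25674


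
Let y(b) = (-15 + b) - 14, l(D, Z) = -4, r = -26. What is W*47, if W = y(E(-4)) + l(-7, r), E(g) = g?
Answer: -1739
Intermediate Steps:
y(b) = -29 + b
W = -37 (W = (-29 - 4) - 4 = -33 - 4 = -37)
W*47 = -37*47 = -1739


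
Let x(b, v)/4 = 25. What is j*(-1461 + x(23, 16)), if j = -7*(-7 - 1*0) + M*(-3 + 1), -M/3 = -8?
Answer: -1361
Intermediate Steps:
M = 24 (M = -3*(-8) = 24)
x(b, v) = 100 (x(b, v) = 4*25 = 100)
j = 1 (j = -7*(-7 - 1*0) + 24*(-3 + 1) = -7*(-7 + 0) + 24*(-2) = -7*(-7) - 48 = 49 - 48 = 1)
j*(-1461 + x(23, 16)) = 1*(-1461 + 100) = 1*(-1361) = -1361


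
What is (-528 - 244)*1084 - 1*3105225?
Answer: -3942073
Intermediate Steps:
(-528 - 244)*1084 - 1*3105225 = -772*1084 - 3105225 = -836848 - 3105225 = -3942073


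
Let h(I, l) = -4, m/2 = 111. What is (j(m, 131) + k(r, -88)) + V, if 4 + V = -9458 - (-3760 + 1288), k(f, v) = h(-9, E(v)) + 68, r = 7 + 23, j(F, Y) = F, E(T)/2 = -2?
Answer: -6704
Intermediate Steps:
m = 222 (m = 2*111 = 222)
E(T) = -4 (E(T) = 2*(-2) = -4)
r = 30
k(f, v) = 64 (k(f, v) = -4 + 68 = 64)
V = -6990 (V = -4 + (-9458 - (-3760 + 1288)) = -4 + (-9458 - 1*(-2472)) = -4 + (-9458 + 2472) = -4 - 6986 = -6990)
(j(m, 131) + k(r, -88)) + V = (222 + 64) - 6990 = 286 - 6990 = -6704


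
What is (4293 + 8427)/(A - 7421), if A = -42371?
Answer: -795/3112 ≈ -0.25546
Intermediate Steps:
(4293 + 8427)/(A - 7421) = (4293 + 8427)/(-42371 - 7421) = 12720/(-49792) = 12720*(-1/49792) = -795/3112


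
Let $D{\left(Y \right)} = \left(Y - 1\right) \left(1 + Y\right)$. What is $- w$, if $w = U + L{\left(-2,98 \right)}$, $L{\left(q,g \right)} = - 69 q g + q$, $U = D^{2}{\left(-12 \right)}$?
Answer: $-33971$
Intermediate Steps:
$D{\left(Y \right)} = \left(1 + Y\right) \left(-1 + Y\right)$ ($D{\left(Y \right)} = \left(-1 + Y\right) \left(1 + Y\right) = \left(1 + Y\right) \left(-1 + Y\right)$)
$U = 20449$ ($U = \left(-1 + \left(-12\right)^{2}\right)^{2} = \left(-1 + 144\right)^{2} = 143^{2} = 20449$)
$L{\left(q,g \right)} = q - 69 g q$ ($L{\left(q,g \right)} = - 69 g q + q = q - 69 g q$)
$w = 33971$ ($w = 20449 - 2 \left(1 - 6762\right) = 20449 - -13522 = 20449 + 13522 = 33971$)
$- w = \left(-1\right) 33971 = -33971$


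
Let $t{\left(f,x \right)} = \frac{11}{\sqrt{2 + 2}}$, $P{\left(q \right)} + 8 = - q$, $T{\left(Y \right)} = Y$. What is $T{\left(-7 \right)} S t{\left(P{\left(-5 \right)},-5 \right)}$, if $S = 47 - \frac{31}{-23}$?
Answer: $- \frac{42812}{23} \approx -1861.4$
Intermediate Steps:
$S = \frac{1112}{23}$ ($S = 47 - - \frac{31}{23} = 47 + \frac{31}{23} = \frac{1112}{23} \approx 48.348$)
$P{\left(q \right)} = -8 - q$
$t{\left(f,x \right)} = \frac{11}{2}$ ($t{\left(f,x \right)} = \frac{11}{\sqrt{4}} = \frac{11}{2}$)
$T{\left(-7 \right)} S t{\left(P{\left(-5 \right)},-5 \right)} = \left(-7\right) \frac{1112}{23} \cdot \frac{11}{2} = \left(- \frac{7784}{23}\right) \frac{11}{2} = - \frac{42812}{23}$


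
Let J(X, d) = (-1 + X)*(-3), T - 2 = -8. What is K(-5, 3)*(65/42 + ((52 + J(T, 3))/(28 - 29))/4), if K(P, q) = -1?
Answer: 1403/84 ≈ 16.702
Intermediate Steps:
T = -6 (T = 2 - 8 = -6)
J(X, d) = 3 - 3*X
K(-5, 3)*(65/42 + ((52 + J(T, 3))/(28 - 29))/4) = -(65/42 + ((52 + (3 - 3*(-6)))/(28 - 29))/4) = -(65*(1/42) + ((52 + (3 + 18))/(-1))*(¼)) = -(65/42 + ((52 + 21)*(-1))*(¼)) = -(65/42 + (73*(-1))*(¼)) = -(65/42 - 73*¼) = -(65/42 - 73/4) = -1*(-1403/84) = 1403/84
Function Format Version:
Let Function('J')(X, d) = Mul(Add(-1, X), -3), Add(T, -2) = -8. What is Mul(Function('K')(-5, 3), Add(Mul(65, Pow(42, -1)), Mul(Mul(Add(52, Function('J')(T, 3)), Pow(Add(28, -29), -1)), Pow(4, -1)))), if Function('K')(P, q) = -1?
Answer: Rational(1403, 84) ≈ 16.702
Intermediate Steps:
T = -6 (T = Add(2, -8) = -6)
Function('J')(X, d) = Add(3, Mul(-3, X))
Mul(Function('K')(-5, 3), Add(Mul(65, Pow(42, -1)), Mul(Mul(Add(52, Function('J')(T, 3)), Pow(Add(28, -29), -1)), Pow(4, -1)))) = Mul(-1, Add(Mul(65, Pow(42, -1)), Mul(Mul(Add(52, Add(3, Mul(-3, -6))), Pow(Add(28, -29), -1)), Pow(4, -1)))) = Mul(-1, Add(Mul(65, Rational(1, 42)), Mul(Mul(Add(52, Add(3, 18)), Pow(-1, -1)), Rational(1, 4)))) = Mul(-1, Add(Rational(65, 42), Mul(Mul(Add(52, 21), -1), Rational(1, 4)))) = Mul(-1, Add(Rational(65, 42), Mul(Mul(73, -1), Rational(1, 4)))) = Mul(-1, Add(Rational(65, 42), Mul(-73, Rational(1, 4)))) = Mul(-1, Add(Rational(65, 42), Rational(-73, 4))) = Mul(-1, Rational(-1403, 84)) = Rational(1403, 84)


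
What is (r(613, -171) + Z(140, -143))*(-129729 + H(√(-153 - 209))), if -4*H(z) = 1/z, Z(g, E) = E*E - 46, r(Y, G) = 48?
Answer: -2653087779 + 20451*I*√362/1448 ≈ -2.6531e+9 + 268.72*I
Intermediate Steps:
Z(g, E) = -46 + E² (Z(g, E) = E² - 46 = -46 + E²)
H(z) = -1/(4*z)
(r(613, -171) + Z(140, -143))*(-129729 + H(√(-153 - 209))) = (48 + (-46 + (-143)²))*(-129729 - 1/(4*√(-153 - 209))) = (48 + (-46 + 20449))*(-129729 - (-I*√362/362)/4) = (48 + 20403)*(-129729 - (-I*√362/362)/4) = 20451*(-129729 - (-1)*I*√362/1448) = 20451*(-129729 + I*√362/1448) = -2653087779 + 20451*I*√362/1448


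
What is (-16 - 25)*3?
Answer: -123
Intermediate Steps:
(-16 - 25)*3 = -41*3 = -123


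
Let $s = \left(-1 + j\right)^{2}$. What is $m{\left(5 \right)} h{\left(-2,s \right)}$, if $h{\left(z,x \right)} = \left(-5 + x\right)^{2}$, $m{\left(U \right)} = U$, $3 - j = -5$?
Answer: $9680$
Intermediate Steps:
$j = 8$ ($j = 3 - -5 = 3 + 5 = 8$)
$s = 49$ ($s = \left(-1 + 8\right)^{2} = 7^{2} = 49$)
$m{\left(5 \right)} h{\left(-2,s \right)} = 5 \left(-5 + 49\right)^{2} = 5 \cdot 44^{2} = 5 \cdot 1936 = 9680$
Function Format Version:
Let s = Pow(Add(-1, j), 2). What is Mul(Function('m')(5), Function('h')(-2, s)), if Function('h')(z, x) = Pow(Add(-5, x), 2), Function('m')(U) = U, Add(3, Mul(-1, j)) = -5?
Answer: 9680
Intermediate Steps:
j = 8 (j = Add(3, Mul(-1, -5)) = Add(3, 5) = 8)
s = 49 (s = Pow(Add(-1, 8), 2) = Pow(7, 2) = 49)
Mul(Function('m')(5), Function('h')(-2, s)) = Mul(5, Pow(Add(-5, 49), 2)) = Mul(5, Pow(44, 2)) = Mul(5, 1936) = 9680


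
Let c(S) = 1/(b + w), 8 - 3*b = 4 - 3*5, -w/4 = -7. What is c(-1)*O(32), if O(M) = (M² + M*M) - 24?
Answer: 6072/103 ≈ 58.951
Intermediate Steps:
w = 28 (w = -4*(-7) = 28)
b = 19/3 (b = 8/3 - (4 - 3*5)/3 = 8/3 - (4 - 15)/3 = 8/3 - ⅓*(-11) = 8/3 + 11/3 = 19/3 ≈ 6.3333)
O(M) = -24 + 2*M² (O(M) = (M² + M²) - 24 = 2*M² - 24 = -24 + 2*M²)
c(S) = 3/103 (c(S) = 1/(19/3 + 28) = 1/(103/3) = 3/103)
c(-1)*O(32) = 3*(-24 + 2*32²)/103 = 3*(-24 + 2*1024)/103 = 3*(-24 + 2048)/103 = (3/103)*2024 = 6072/103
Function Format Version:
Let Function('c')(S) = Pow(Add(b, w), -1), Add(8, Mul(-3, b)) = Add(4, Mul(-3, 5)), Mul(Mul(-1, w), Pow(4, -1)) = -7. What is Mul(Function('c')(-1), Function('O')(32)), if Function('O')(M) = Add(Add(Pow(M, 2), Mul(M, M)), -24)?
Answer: Rational(6072, 103) ≈ 58.951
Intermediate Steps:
w = 28 (w = Mul(-4, -7) = 28)
b = Rational(19, 3) (b = Add(Rational(8, 3), Mul(Rational(-1, 3), Add(4, Mul(-3, 5)))) = Add(Rational(8, 3), Mul(Rational(-1, 3), Add(4, -15))) = Add(Rational(8, 3), Mul(Rational(-1, 3), -11)) = Add(Rational(8, 3), Rational(11, 3)) = Rational(19, 3) ≈ 6.3333)
Function('O')(M) = Add(-24, Mul(2, Pow(M, 2))) (Function('O')(M) = Add(Add(Pow(M, 2), Pow(M, 2)), -24) = Add(Mul(2, Pow(M, 2)), -24) = Add(-24, Mul(2, Pow(M, 2))))
Function('c')(S) = Rational(3, 103) (Function('c')(S) = Pow(Add(Rational(19, 3), 28), -1) = Pow(Rational(103, 3), -1) = Rational(3, 103))
Mul(Function('c')(-1), Function('O')(32)) = Mul(Rational(3, 103), Add(-24, Mul(2, Pow(32, 2)))) = Mul(Rational(3, 103), Add(-24, Mul(2, 1024))) = Mul(Rational(3, 103), Add(-24, 2048)) = Mul(Rational(3, 103), 2024) = Rational(6072, 103)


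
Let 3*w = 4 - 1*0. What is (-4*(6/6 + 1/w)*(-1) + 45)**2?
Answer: 2704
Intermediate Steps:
w = 4/3 (w = (4 - 1*0)/3 = (4 + 0)/3 = (1/3)*4 = 4/3 ≈ 1.3333)
(-4*(6/6 + 1/w)*(-1) + 45)**2 = (-4*(6/6 + 1/(4/3))*(-1) + 45)**2 = (-4*(6*(1/6) + 1*(3/4))*(-1) + 45)**2 = (-4*(1 + 3/4)*(-1) + 45)**2 = (-4*7/4*(-1) + 45)**2 = (-7*(-1) + 45)**2 = (7 + 45)**2 = 52**2 = 2704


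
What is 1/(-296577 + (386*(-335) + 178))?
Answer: -1/425709 ≈ -2.3490e-6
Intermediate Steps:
1/(-296577 + (386*(-335) + 178)) = 1/(-296577 + (-129310 + 178)) = 1/(-296577 - 129132) = 1/(-425709) = -1/425709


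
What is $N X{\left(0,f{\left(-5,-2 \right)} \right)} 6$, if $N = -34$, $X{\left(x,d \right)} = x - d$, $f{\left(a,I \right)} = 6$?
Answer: $1224$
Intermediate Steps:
$N X{\left(0,f{\left(-5,-2 \right)} \right)} 6 = - 34 \left(0 - 6\right) 6 = \left(-34\right) \left(-6\right) 6 = 204 \cdot 6 = 1224$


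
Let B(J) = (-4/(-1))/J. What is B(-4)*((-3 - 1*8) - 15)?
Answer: 26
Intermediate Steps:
B(J) = 4/J (B(J) = (-4*(-1))/J = 4/J)
B(-4)*((-3 - 1*8) - 15) = (4/(-4))*((-3 - 1*8) - 15) = (4*(-¼))*((-3 - 8) - 15) = -(-11 - 15) = -1*(-26) = 26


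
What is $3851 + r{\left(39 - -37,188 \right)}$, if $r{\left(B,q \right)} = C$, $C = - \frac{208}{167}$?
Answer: $\frac{642909}{167} \approx 3849.8$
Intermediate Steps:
$C = - \frac{208}{167}$ ($C = \left(-208\right) \frac{1}{167} = - \frac{208}{167} \approx -1.2455$)
$r{\left(B,q \right)} = - \frac{208}{167}$
$3851 + r{\left(39 - -37,188 \right)} = 3851 - \frac{208}{167} = \frac{642909}{167}$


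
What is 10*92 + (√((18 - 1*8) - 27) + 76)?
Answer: 996 + I*√17 ≈ 996.0 + 4.1231*I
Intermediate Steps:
10*92 + (√((18 - 1*8) - 27) + 76) = 920 + (√((18 - 8) - 27) + 76) = 920 + (√(10 - 27) + 76) = 920 + (√(-17) + 76) = 920 + (I*√17 + 76) = 920 + (76 + I*√17) = 996 + I*√17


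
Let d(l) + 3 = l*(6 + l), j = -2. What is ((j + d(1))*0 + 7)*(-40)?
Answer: -280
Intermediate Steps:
d(l) = -3 + l*(6 + l)
((j + d(1))*0 + 7)*(-40) = ((-2 + (-3 + 1² + 6*1))*0 + 7)*(-40) = ((-2 + (-3 + 1 + 6))*0 + 7)*(-40) = ((-2 + 4)*0 + 7)*(-40) = (2*0 + 7)*(-40) = (0 + 7)*(-40) = 7*(-40) = -280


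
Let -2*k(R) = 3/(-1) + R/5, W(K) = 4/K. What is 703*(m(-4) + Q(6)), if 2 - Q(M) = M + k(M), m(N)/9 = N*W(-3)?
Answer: 302993/10 ≈ 30299.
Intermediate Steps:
m(N) = -12*N (m(N) = 9*(N*(4/(-3))) = 9*(N*(4*(-⅓))) = 9*(N*(-4/3)) = 9*(-4*N/3) = -12*N)
k(R) = 3/2 - R/10 (k(R) = -(3/(-1) + R/5)/2 = -(3*(-1) + R*(⅕))/2 = -(-3 + R/5)/2 = 3/2 - R/10)
Q(M) = ½ - 9*M/10 (Q(M) = 2 - (M + (3/2 - M/10)) = 2 - (3/2 + 9*M/10) = 2 + (-3/2 - 9*M/10) = ½ - 9*M/10)
703*(m(-4) + Q(6)) = 703*(-12*(-4) + (½ - 9/10*6)) = 703*(48 + (½ - 27/5)) = 703*(48 - 49/10) = 703*(431/10) = 302993/10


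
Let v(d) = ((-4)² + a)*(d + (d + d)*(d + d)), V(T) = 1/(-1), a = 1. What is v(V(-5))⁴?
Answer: 6765201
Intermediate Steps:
V(T) = -1
v(d) = 17*d + 68*d² (v(d) = ((-4)² + 1)*(d + (d + d)*(d + d)) = (16 + 1)*(d + (2*d)*(2*d)) = 17*(d + 4*d²) = 17*d + 68*d²)
v(V(-5))⁴ = (17*(-1)*(1 + 4*(-1)))⁴ = (17*(-1)*(1 - 4))⁴ = (17*(-1)*(-3))⁴ = 51⁴ = 6765201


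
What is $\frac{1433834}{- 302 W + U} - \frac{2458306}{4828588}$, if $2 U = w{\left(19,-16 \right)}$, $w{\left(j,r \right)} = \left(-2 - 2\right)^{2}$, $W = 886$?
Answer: $- \frac{473821739561}{80747269977} \approx -5.868$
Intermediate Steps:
$w{\left(j,r \right)} = 16$ ($w{\left(j,r \right)} = \left(-4\right)^{2} = 16$)
$U = 8$ ($U = \frac{1}{2} \cdot 16 = 8$)
$\frac{1433834}{- 302 W + U} - \frac{2458306}{4828588} = \frac{1433834}{\left(-302\right) 886 + 8} - \frac{2458306}{4828588} = \frac{1433834}{-267572 + 8} - \frac{1229153}{2414294} = \frac{1433834}{-267564} - \frac{1229153}{2414294} = 1433834 \left(- \frac{1}{267564}\right) - \frac{1229153}{2414294} = - \frac{716917}{133782} - \frac{1229153}{2414294} = - \frac{473821739561}{80747269977}$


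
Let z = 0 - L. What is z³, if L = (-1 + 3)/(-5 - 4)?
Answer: 8/729 ≈ 0.010974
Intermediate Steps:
L = -2/9 (L = 2/(-9) = 2*(-⅑) = -2/9 ≈ -0.22222)
z = 2/9 (z = 0 - 1*(-2/9) = 0 + 2/9 = 2/9 ≈ 0.22222)
z³ = (2/9)³ = 8/729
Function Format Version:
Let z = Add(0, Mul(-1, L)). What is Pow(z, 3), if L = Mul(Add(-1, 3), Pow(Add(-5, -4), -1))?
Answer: Rational(8, 729) ≈ 0.010974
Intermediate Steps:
L = Rational(-2, 9) (L = Mul(2, Pow(-9, -1)) = Mul(2, Rational(-1, 9)) = Rational(-2, 9) ≈ -0.22222)
z = Rational(2, 9) (z = Add(0, Mul(-1, Rational(-2, 9))) = Add(0, Rational(2, 9)) = Rational(2, 9) ≈ 0.22222)
Pow(z, 3) = Pow(Rational(2, 9), 3) = Rational(8, 729)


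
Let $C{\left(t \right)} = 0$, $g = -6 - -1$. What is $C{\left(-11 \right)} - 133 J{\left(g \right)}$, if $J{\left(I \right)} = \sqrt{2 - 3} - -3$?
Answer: $-399 - 133 i \approx -399.0 - 133.0 i$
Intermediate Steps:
$g = -5$ ($g = -6 + 1 = -5$)
$J{\left(I \right)} = 3 + i$ ($J{\left(I \right)} = \sqrt{-1} + 3 = i + 3 = 3 + i$)
$C{\left(-11 \right)} - 133 J{\left(g \right)} = 0 - 133 \left(3 + i\right) = 0 - \left(399 + 133 i\right) = -399 - 133 i$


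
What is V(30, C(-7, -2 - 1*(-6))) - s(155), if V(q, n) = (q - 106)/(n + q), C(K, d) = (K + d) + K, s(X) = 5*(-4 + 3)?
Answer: 6/5 ≈ 1.2000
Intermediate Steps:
s(X) = -5 (s(X) = 5*(-1) = -5)
C(K, d) = d + 2*K
V(q, n) = (-106 + q)/(n + q)
V(30, C(-7, -2 - 1*(-6))) - s(155) = (-106 + 30)/(((-2 - 1*(-6)) + 2*(-7)) + 30) - 1*(-5) = -76/(((-2 + 6) - 14) + 30) + 5 = -76/((4 - 14) + 30) + 5 = -76/(-10 + 30) + 5 = -76/20 + 5 = (1/20)*(-76) + 5 = -19/5 + 5 = 6/5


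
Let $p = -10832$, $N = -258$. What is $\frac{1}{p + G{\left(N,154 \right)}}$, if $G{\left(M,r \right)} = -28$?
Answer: $- \frac{1}{10860} \approx -9.2081 \cdot 10^{-5}$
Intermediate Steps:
$\frac{1}{p + G{\left(N,154 \right)}} = \frac{1}{-10832 - 28} = \frac{1}{-10860} = - \frac{1}{10860}$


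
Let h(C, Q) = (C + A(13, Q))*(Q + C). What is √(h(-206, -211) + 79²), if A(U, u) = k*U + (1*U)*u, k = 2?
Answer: 2*√306283 ≈ 1106.9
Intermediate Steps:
A(U, u) = 2*U + U*u (A(U, u) = 2*U + (1*U)*u = 2*U + U*u)
h(C, Q) = (C + Q)*(26 + C + 13*Q) (h(C, Q) = (C + 13*(2 + Q))*(Q + C) = (C + (26 + 13*Q))*(C + Q) = (26 + C + 13*Q)*(C + Q) = (C + Q)*(26 + C + 13*Q))
√(h(-206, -211) + 79²) = √(((-206)² - 206*(-211) + 13*(-206)*(2 - 211) + 13*(-211)*(2 - 211)) + 79²) = √((42436 + 43466 + 13*(-206)*(-209) + 13*(-211)*(-209)) + 6241) = √((42436 + 43466 + 559702 + 573287) + 6241) = √(1218891 + 6241) = √1225132 = 2*√306283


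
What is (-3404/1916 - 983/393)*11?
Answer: -8858300/188247 ≈ -47.057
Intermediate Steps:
(-3404/1916 - 983/393)*11 = (-3404*1/1916 - 983*1/393)*11 = (-851/479 - 983/393)*11 = -805300/188247*11 = -8858300/188247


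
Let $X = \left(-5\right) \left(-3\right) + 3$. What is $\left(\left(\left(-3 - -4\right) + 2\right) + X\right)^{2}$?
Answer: $441$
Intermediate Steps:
$X = 18$ ($X = 15 + 3 = 18$)
$\left(\left(\left(-3 - -4\right) + 2\right) + X\right)^{2} = \left(\left(\left(-3 - -4\right) + 2\right) + 18\right)^{2} = \left(\left(\left(-3 + 4\right) + 2\right) + 18\right)^{2} = \left(\left(1 + 2\right) + 18\right)^{2} = \left(3 + 18\right)^{2} = 21^{2} = 441$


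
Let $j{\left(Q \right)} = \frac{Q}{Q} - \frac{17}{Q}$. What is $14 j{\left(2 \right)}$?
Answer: $-105$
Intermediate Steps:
$j{\left(Q \right)} = 1 - \frac{17}{Q}$
$14 j{\left(2 \right)} = 14 \frac{-17 + 2}{2} = 14 \cdot \frac{1}{2} \left(-15\right) = 14 \left(- \frac{15}{2}\right) = -105$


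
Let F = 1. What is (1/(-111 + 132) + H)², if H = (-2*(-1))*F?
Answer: 1849/441 ≈ 4.1927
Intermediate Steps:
H = 2 (H = -2*(-1)*1 = 2*1 = 2)
(1/(-111 + 132) + H)² = (1/(-111 + 132) + 2)² = (1/21 + 2)² = (43/21)² = 1849/441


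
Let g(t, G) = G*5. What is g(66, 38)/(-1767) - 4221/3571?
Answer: -428263/332103 ≈ -1.2895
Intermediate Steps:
g(t, G) = 5*G
g(66, 38)/(-1767) - 4221/3571 = (5*38)/(-1767) - 4221/3571 = 190*(-1/1767) - 4221*1/3571 = -10/93 - 4221/3571 = -428263/332103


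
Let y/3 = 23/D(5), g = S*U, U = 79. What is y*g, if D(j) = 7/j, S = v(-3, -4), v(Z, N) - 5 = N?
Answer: 27255/7 ≈ 3893.6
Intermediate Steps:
v(Z, N) = 5 + N
S = 1 (S = 5 - 4 = 1)
g = 79 (g = 1*79 = 79)
y = 345/7 (y = 3*(23/((7/5))) = 3*(23/((7*(1/5)))) = 3*(23/(7/5)) = 3*(23*(5/7)) = 3*(115/7) = 345/7 ≈ 49.286)
y*g = (345/7)*79 = 27255/7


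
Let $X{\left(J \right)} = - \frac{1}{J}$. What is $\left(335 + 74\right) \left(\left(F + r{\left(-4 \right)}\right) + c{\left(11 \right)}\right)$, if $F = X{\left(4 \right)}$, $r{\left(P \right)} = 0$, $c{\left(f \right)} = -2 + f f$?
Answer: $\frac{194275}{4} \approx 48569.0$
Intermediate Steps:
$c{\left(f \right)} = -2 + f^{2}$
$F = - \frac{1}{4} \approx -0.25$
$\left(335 + 74\right) \left(\left(F + r{\left(-4 \right)}\right) + c{\left(11 \right)}\right) = \left(335 + 74\right) \left(\left(- \frac{1}{4} + 0\right) - \left(2 - 11^{2}\right)\right) = 409 \left(- \frac{1}{4} + \left(-2 + 121\right)\right) = 409 \left(- \frac{1}{4} + 119\right) = 409 \cdot \frac{475}{4} = \frac{194275}{4}$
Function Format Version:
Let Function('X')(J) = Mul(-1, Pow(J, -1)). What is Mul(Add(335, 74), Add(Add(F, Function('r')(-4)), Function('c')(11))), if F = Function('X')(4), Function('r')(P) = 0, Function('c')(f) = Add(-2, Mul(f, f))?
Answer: Rational(194275, 4) ≈ 48569.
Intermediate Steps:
Function('c')(f) = Add(-2, Pow(f, 2))
F = Rational(-1, 4) (F = Mul(-1, Pow(4, -1)) = Mul(-1, Rational(1, 4)) = Rational(-1, 4) ≈ -0.25000)
Mul(Add(335, 74), Add(Add(F, Function('r')(-4)), Function('c')(11))) = Mul(Add(335, 74), Add(Add(Rational(-1, 4), 0), Add(-2, Pow(11, 2)))) = Mul(409, Add(Rational(-1, 4), Add(-2, 121))) = Mul(409, Add(Rational(-1, 4), 119)) = Mul(409, Rational(475, 4)) = Rational(194275, 4)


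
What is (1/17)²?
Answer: 1/289 ≈ 0.0034602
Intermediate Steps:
(1/17)² = 1/289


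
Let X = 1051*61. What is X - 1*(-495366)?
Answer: 559477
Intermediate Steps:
X = 64111
X - 1*(-495366) = 64111 - 1*(-495366) = 64111 + 495366 = 559477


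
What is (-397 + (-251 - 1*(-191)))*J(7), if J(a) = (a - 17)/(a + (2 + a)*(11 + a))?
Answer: 4570/169 ≈ 27.041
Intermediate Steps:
J(a) = (-17 + a)/(a + (2 + a)*(11 + a))
(-397 + (-251 - 1*(-191)))*J(7) = (-397 + (-251 - 1*(-191)))*((-17 + 7)/(22 + 7² + 14*7)) = (-397 + (-251 + 191))*(-10/(22 + 49 + 98)) = (-397 - 60)*(-10/169) = -457*(-10)/169 = -457*(-10/169) = 4570/169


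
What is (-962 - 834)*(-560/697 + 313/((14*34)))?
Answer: 1278303/4879 ≈ 262.00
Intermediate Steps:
(-962 - 834)*(-560/697 + 313/((14*34))) = -1796*(-560*1/697 + 313/476) = -1796*(-560/697 + 313*(1/476)) = -1796*(-560/697 + 313/476) = -1796*(-2847/19516) = 1278303/4879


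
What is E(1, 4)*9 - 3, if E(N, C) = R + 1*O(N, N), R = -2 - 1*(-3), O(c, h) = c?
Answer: 15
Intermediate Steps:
R = 1 (R = -2 + 3 = 1)
E(N, C) = 1 + N (E(N, C) = 1 + 1*N = 1 + N)
E(1, 4)*9 - 3 = (1 + 1)*9 - 3 = 2*9 - 3 = 18 - 3 = 15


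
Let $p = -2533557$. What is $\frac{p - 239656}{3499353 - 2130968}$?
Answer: $- \frac{2773213}{1368385} \approx -2.0266$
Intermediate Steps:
$\frac{p - 239656}{3499353 - 2130968} = \frac{-2533557 - 239656}{3499353 - 2130968} = - \frac{2773213}{1368385}$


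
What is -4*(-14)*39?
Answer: 2184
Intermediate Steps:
-4*(-14)*39 = 56*39 = 2184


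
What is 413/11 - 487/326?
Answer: 129281/3586 ≈ 36.052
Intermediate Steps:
413/11 - 487/326 = 129281/3586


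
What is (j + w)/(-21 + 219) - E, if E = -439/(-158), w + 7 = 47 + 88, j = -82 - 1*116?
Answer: -48991/15642 ≈ -3.1320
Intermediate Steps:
j = -198 (j = -82 - 116 = -198)
w = 128 (w = -7 + (47 + 88) = -7 + 135 = 128)
E = 439/158 (E = -439*(-1/158) = 439/158 ≈ 2.7785)
(j + w)/(-21 + 219) - E = (-198 + 128)/(-21 + 219) - 1*439/158 = -70/198 - 439/158 = -70*1/198 - 439/158 = -35/99 - 439/158 = -48991/15642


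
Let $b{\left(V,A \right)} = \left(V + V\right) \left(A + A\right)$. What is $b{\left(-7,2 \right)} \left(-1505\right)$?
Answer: $84280$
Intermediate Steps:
$b{\left(V,A \right)} = 4 A V$ ($b{\left(V,A \right)} = 2 V 2 A = 4 A V$)
$b{\left(-7,2 \right)} \left(-1505\right) = 4 \cdot 2 \left(-7\right) \left(-1505\right) = \left(-56\right) \left(-1505\right) = 84280$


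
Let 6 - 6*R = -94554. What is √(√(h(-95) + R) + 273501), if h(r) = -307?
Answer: √(273501 + 3*√1717) ≈ 523.09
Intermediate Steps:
R = 15760 (R = 1 - ⅙*(-94554) = 1 + 15759 = 15760)
√(√(h(-95) + R) + 273501) = √(√(-307 + 15760) + 273501) = √(√15453 + 273501) = √(3*√1717 + 273501) = √(273501 + 3*√1717)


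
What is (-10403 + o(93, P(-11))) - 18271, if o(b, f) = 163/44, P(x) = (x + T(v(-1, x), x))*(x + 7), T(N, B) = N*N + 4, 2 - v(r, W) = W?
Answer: -1261493/44 ≈ -28670.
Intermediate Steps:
v(r, W) = 2 - W
T(N, B) = 4 + N² (T(N, B) = N² + 4 = 4 + N²)
P(x) = (7 + x)*(4 + x + (2 - x)²) (P(x) = (x + (4 + (2 - x)²))*(x + 7) = (4 + x + (2 - x)²)*(7 + x) = (7 + x)*(4 + x + (2 - x)²))
o(b, f) = 163/44 (o(b, f) = 163*(1/44) = 163/44)
(-10403 + o(93, P(-11))) - 18271 = (-10403 + 163/44) - 18271 = -457569/44 - 18271 = -1261493/44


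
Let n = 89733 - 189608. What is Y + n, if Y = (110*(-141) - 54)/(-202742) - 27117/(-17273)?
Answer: -7603320536684/76129621 ≈ -99873.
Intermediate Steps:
n = -99875
Y = 125360691/76129621 (Y = (-15510 - 54)*(-1/202742) - 27117*(-1/17273) = -15564*(-1/202742) + 1179/751 = 7782/101371 + 1179/751 = 125360691/76129621 ≈ 1.6467)
Y + n = 125360691/76129621 - 99875 = -7603320536684/76129621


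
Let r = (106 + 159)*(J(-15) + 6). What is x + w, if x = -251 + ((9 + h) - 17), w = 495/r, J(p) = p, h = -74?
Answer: -17660/53 ≈ -333.21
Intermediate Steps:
r = -2385 (r = (106 + 159)*(-15 + 6) = 265*(-9) = -2385)
w = -11/53 (w = 495/(-2385) = 495*(-1/2385) = -11/53 ≈ -0.20755)
x = -333 (x = -251 + ((9 - 74) - 17) = -251 + (-65 - 17) = -251 - 82 = -333)
x + w = -333 - 11/53 = -17660/53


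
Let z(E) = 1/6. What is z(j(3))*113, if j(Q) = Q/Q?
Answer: 113/6 ≈ 18.833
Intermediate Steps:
j(Q) = 1
z(E) = ⅙
z(j(3))*113 = (⅙)*113 = 113/6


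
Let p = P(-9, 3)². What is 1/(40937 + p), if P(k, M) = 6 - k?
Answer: 1/41162 ≈ 2.4294e-5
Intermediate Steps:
p = 225 (p = (6 - 1*(-9))² = (6 + 9)² = 15² = 225)
1/(40937 + p) = 1/(40937 + 225) = 1/41162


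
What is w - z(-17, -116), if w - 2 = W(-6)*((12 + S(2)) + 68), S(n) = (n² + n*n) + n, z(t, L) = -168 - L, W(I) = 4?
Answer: 414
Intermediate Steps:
S(n) = n + 2*n² (S(n) = (n² + n²) + n = 2*n² + n = n + 2*n²)
w = 362 (w = 2 + 4*((12 + 2*(1 + 2*2)) + 68) = 2 + 4*((12 + 2*(1 + 4)) + 68) = 2 + 4*((12 + 2*5) + 68) = 2 + 4*((12 + 10) + 68) = 2 + 4*(22 + 68) = 2 + 4*90 = 2 + 360 = 362)
w - z(-17, -116) = 362 - (-168 - 1*(-116)) = 362 - (-168 + 116) = 362 - 1*(-52) = 362 + 52 = 414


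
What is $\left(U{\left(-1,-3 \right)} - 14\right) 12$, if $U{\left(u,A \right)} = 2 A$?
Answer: $-240$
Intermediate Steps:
$\left(U{\left(-1,-3 \right)} - 14\right) 12 = \left(2 \left(-3\right) - 14\right) 12 = \left(-6 - 14\right) 12 = \left(-20\right) 12 = -240$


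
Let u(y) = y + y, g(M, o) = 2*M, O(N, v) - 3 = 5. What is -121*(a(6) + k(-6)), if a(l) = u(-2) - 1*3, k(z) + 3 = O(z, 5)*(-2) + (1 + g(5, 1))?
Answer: 1815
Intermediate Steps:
O(N, v) = 8 (O(N, v) = 3 + 5 = 8)
k(z) = -8 (k(z) = -3 + (8*(-2) + (1 + 2*5)) = -3 + (-16 + (1 + 10)) = -3 + (-16 + 11) = -3 - 5 = -8)
u(y) = 2*y
a(l) = -7 (a(l) = 2*(-2) - 1*3 = -4 - 3 = -7)
-121*(a(6) + k(-6)) = -121*(-7 - 8) = -121*(-15) = 1815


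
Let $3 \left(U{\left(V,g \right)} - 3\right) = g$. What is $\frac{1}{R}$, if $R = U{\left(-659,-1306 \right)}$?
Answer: $- \frac{3}{1297} \approx -0.002313$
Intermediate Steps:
$U{\left(V,g \right)} = 3 + \frac{g}{3}$
$R = - \frac{1297}{3}$ ($R = 3 + \frac{1}{3} \left(-1306\right) = 3 - \frac{1306}{3} = - \frac{1297}{3} \approx -432.33$)
$\frac{1}{R} = \frac{1}{- \frac{1297}{3}} = - \frac{3}{1297}$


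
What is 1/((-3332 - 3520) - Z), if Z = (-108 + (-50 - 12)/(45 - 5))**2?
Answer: -400/7541281 ≈ -5.3041e-5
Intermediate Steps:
Z = 4800481/400 (Z = (-108 - 62/40)**2 = (-108 - 62*1/40)**2 = (-108 - 31/20)**2 = (-2191/20)**2 = 4800481/400 ≈ 12001.)
1/((-3332 - 3520) - Z) = 1/((-3332 - 3520) - 1*4800481/400) = 1/(-6852 - 4800481/400) = 1/(-7541281/400) = -400/7541281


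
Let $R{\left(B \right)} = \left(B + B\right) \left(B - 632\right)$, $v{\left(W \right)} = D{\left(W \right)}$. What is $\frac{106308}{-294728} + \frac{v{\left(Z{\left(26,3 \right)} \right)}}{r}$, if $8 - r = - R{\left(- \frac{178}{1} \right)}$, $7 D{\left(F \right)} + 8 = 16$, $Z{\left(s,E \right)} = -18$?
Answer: $- \frac{239496004}{663985343} \approx -0.36069$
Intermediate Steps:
$D{\left(F \right)} = \frac{8}{7}$ ($D{\left(F \right)} = - \frac{8}{7} + \frac{1}{7} \cdot 16 = - \frac{8}{7} + \frac{16}{7} = \frac{8}{7}$)
$v{\left(W \right)} = \frac{8}{7}$
$R{\left(B \right)} = 2 B \left(-632 + B\right)$
$r = 288368$ ($r = 8 - - 2 \left(- \frac{178}{1}\right) \left(-632 - \frac{178}{1}\right) = 8 - - 2 \left(\left(-178\right) 1\right) \left(-632 - 178\right) = 8 - - 2 \left(-178\right) \left(-632 - 178\right) = 8 - - 2 \left(-178\right) \left(-810\right) = 8 - \left(-1\right) 288360 = 8 - -288360 = 8 + 288360 = 288368$)
$\frac{106308}{-294728} + \frac{v{\left(Z{\left(26,3 \right)} \right)}}{r} = \frac{106308}{-294728} + \frac{8}{7 \cdot 288368} = 106308 \left(- \frac{1}{294728}\right) + \frac{8}{7} \cdot \frac{1}{288368} = - \frac{26577}{73682} + \frac{1}{252322} = - \frac{239496004}{663985343}$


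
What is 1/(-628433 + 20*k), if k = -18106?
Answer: -1/990553 ≈ -1.0095e-6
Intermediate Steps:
1/(-628433 + 20*k) = 1/(-628433 + 20*(-18106)) = 1/(-628433 - 362120) = 1/(-990553) = -1/990553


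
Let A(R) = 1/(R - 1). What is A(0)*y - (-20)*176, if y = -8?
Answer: 3528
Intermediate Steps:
A(R) = 1/(-1 + R)
A(0)*y - (-20)*176 = -8/(-1 + 0) - (-20)*176 = -8/(-1) - 1*(-3520) = -1*(-8) + 3520 = 8 + 3520 = 3528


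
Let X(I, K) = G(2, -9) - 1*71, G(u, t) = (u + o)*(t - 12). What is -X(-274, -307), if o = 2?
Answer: 155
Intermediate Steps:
G(u, t) = (-12 + t)*(2 + u) (G(u, t) = (u + 2)*(t - 12) = (2 + u)*(-12 + t) = (-12 + t)*(2 + u))
X(I, K) = -155 (X(I, K) = (-24 - 12*2 + 2*(-9) - 9*2) - 1*71 = (-24 - 24 - 18 - 18) - 71 = -84 - 71 = -155)
-X(-274, -307) = -1*(-155) = 155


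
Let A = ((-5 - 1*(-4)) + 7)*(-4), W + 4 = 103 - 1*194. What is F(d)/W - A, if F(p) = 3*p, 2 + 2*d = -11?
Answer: 4599/190 ≈ 24.205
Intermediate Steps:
d = -13/2 (d = -1 + (½)*(-11) = -1 - 11/2 = -13/2 ≈ -6.5000)
W = -95 (W = -4 + (103 - 1*194) = -4 + (103 - 194) = -4 - 91 = -95)
A = -24 (A = ((-5 + 4) + 7)*(-4) = (-1 + 7)*(-4) = 6*(-4) = -24)
F(d)/W - A = (3*(-13/2))/(-95) - 1*(-24) = -39/2*(-1/95) + 24 = 39/190 + 24 = 4599/190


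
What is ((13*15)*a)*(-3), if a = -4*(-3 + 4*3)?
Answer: 21060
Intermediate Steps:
a = -36 (a = -4*(-3 + 12) = -4*9 = -36)
((13*15)*a)*(-3) = ((13*15)*(-36))*(-3) = (195*(-36))*(-3) = -7020*(-3) = 21060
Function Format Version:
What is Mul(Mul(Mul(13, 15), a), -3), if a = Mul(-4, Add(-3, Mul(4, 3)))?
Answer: 21060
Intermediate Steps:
a = -36 (a = Mul(-4, Add(-3, 12)) = Mul(-4, 9) = -36)
Mul(Mul(Mul(13, 15), a), -3) = Mul(Mul(Mul(13, 15), -36), -3) = Mul(Mul(195, -36), -3) = Mul(-7020, -3) = 21060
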